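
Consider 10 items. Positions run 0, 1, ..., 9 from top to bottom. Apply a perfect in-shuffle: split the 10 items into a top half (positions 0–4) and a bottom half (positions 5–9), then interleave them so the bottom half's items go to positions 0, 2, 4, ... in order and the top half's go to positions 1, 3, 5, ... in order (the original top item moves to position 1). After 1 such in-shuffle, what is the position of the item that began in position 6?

2

Track the item's position through each in-shuffle:
6 → 2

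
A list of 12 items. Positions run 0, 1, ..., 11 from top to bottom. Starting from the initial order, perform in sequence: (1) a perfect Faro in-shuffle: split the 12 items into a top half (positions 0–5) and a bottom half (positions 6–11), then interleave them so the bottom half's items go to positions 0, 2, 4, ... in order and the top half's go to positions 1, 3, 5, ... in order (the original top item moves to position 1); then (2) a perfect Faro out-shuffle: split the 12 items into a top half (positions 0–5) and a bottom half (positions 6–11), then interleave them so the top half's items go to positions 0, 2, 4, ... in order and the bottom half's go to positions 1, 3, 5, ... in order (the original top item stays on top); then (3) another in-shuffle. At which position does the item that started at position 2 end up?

8

Track the item from position 2 forward through each operation:
  after op 1 (in-shuffle): 2 → 5
  after op 2 (out-shuffle): 5 → 10
  after op 3 (in-shuffle): 10 → 8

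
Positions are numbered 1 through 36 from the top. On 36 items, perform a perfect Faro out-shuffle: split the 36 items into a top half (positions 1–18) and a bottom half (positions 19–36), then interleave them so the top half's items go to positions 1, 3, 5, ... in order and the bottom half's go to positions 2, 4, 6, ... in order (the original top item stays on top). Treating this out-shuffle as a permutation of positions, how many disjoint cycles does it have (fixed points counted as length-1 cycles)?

Trace each unvisited position around until it returns:
(1) (2 3 5 9 17 33 ... len 12) (4 7 13 25 14 27 ... len 12) (6 11 21) (8 15 29 22) (16 31 26) (36)
7 cycles in total.

7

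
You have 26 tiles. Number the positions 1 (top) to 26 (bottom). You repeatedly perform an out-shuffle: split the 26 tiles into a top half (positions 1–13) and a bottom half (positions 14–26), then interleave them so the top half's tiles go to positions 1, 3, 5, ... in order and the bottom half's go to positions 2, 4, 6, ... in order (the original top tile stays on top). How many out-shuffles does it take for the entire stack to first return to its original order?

20

The out-shuffle permutes the 26 positions with cycle lengths [1, 1, 4, 20].
Every tile is home exactly when every cycle has completed a whole number of laps, i.e. after lcm(1, 4, 20) = 20 out-shuffles.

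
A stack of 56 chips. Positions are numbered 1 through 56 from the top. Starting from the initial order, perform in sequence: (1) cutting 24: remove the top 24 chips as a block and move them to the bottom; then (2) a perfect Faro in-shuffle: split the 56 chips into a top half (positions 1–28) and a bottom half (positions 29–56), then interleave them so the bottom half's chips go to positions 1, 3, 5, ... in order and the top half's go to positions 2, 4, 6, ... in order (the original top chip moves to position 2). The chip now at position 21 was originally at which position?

Undo the operations in reverse order, starting from position 21:
  undo op 2 (in-shuffle, from bottom half): 21 ← 39
  undo op 1 (cut 24): 39 ← 7
So the chip at position 21 came from original position 7.

7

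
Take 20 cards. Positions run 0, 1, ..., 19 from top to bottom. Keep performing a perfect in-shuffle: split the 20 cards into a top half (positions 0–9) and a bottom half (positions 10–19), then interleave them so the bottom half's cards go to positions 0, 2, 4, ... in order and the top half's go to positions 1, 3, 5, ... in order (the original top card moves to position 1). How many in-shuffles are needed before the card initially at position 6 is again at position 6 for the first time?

2

Follow position 6 under repeated in-shuffles:
6 → 13 → 6
It first returns after 2 in-shuffles.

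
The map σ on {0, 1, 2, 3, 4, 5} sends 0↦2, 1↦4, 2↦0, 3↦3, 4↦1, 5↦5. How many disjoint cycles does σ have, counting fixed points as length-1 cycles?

Cycle decomposition: (0 2) (1 4) (3) (5).
4 cycles.

4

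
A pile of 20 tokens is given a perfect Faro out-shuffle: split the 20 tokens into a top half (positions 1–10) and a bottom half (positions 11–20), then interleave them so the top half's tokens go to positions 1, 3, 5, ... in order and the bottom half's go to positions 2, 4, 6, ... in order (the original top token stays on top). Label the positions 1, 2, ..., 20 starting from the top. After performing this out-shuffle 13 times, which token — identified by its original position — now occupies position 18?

Work backwards from position 18, undoing one out-shuffle at a time:
18 ← 19 ← 10 ← 15 ← 8 ← ... ← 13 (13 steps).
So the token now at position 18 started at position 13.

13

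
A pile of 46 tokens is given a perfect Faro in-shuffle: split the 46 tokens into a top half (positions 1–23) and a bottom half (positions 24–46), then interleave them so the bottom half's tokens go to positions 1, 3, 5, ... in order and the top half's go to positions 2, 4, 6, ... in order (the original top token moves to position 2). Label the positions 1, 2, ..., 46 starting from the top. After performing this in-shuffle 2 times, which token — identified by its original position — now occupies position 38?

33

Work backwards from position 38, undoing one in-shuffle at a time:
38 ← 19 ← 33
So the token now at position 38 started at position 33.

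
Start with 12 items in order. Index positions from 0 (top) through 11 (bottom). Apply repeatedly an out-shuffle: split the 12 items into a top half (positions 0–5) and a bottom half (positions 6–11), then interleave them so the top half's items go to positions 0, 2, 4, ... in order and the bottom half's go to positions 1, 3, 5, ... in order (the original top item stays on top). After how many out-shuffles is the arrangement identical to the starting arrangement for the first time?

10

The out-shuffle permutes the 12 positions with cycle lengths [1, 1, 10].
Every item is home exactly when every cycle has completed a whole number of laps, i.e. after lcm(1, 10) = 10 out-shuffles.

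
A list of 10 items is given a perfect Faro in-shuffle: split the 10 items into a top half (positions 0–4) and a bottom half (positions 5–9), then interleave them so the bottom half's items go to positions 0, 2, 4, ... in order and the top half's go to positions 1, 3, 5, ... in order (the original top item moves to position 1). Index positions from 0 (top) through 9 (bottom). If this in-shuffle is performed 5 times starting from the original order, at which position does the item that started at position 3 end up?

Track the item's position through each in-shuffle:
3 → 7 → 4 → 9 → 8 → 6

6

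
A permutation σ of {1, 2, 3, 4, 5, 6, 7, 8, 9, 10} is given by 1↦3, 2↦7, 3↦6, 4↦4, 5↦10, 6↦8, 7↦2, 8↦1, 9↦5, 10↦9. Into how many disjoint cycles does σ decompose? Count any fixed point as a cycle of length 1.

Cycle decomposition: (1 3 6 8) (2 7) (4) (5 10 9).
4 cycles.

4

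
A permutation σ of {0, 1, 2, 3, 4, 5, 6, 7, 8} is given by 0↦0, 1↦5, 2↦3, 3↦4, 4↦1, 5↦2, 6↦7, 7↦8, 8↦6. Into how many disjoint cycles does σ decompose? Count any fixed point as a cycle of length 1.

3

Cycle decomposition: (0) (1 5 2 3 4) (6 7 8).
3 cycles.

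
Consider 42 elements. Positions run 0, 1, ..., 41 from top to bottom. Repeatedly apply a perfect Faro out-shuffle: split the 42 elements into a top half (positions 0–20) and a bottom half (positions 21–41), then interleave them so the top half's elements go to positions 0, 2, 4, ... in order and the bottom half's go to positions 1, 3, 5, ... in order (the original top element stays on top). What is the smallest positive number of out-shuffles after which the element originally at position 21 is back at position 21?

20

Follow position 21 under repeated out-shuffles:
21 → 1 → 2 → 4 → 8 → 16 → 32 → 23 → 5 → 10 → 20 → 40 → 39 → 37 → 33 → 25 → 9 → 18 → 36 → 31 → 21
It first returns after 20 out-shuffles.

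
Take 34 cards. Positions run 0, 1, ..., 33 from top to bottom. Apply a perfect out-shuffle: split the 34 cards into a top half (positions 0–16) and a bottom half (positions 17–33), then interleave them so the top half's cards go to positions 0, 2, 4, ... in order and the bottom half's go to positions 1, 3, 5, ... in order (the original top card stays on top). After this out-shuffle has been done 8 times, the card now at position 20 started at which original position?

14

Work backwards from position 20, undoing one out-shuffle at a time:
20 ← 10 ← 5 ← 19 ← 26 ← 13 ← 23 ← 28 ← 14
So the card now at position 20 started at position 14.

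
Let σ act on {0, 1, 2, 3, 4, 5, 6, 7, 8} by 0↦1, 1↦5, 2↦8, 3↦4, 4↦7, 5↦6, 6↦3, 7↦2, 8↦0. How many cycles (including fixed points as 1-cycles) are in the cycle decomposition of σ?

1

Cycle decomposition: (0 1 5 6 3 4 7 2 8).
1 cycle.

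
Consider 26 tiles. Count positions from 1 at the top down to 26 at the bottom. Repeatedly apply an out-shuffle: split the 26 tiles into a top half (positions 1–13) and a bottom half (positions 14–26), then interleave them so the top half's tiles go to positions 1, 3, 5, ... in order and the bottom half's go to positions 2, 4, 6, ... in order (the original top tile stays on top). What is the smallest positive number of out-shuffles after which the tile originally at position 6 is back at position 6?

4

Follow position 6 under repeated out-shuffles:
6 → 11 → 21 → 16 → 6
It first returns after 4 out-shuffles.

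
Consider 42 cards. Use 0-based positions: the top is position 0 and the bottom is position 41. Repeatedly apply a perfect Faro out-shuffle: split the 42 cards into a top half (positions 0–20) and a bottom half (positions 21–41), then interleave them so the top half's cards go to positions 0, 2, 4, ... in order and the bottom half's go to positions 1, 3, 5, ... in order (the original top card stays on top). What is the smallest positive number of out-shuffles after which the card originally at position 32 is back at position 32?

20

Follow position 32 under repeated out-shuffles:
32 → 23 → 5 → 10 → 20 → 40 → 39 → 37 → 33 → 25 → 9 → 18 → 36 → 31 → 21 → 1 → 2 → 4 → 8 → 16 → 32
It first returns after 20 out-shuffles.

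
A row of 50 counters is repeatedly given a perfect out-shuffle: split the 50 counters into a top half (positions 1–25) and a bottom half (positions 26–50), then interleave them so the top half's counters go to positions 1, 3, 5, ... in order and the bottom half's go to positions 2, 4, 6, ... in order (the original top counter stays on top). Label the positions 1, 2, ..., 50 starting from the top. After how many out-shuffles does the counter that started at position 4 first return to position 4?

Follow position 4 under repeated out-shuffles:
4 → 7 → 13 → 25 → 49 → 48 → 46 → 42 → ... → 4 (length 21)
It first returns after 21 out-shuffles.

21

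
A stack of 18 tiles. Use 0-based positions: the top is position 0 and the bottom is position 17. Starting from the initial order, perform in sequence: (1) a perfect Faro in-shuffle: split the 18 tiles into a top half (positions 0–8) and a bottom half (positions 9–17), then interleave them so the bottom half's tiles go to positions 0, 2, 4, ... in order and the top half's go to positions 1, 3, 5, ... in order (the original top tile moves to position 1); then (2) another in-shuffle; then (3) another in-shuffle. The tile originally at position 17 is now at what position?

Track the tile from position 17 forward through each operation:
  after op 1 (in-shuffle): 17 → 16
  after op 2 (in-shuffle): 16 → 14
  after op 3 (in-shuffle): 14 → 10

10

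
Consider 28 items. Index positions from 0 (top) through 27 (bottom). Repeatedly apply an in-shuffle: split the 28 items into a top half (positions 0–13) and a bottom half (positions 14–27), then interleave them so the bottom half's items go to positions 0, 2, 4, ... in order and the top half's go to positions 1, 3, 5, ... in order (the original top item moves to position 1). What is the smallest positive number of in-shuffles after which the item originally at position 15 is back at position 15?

Follow position 15 under repeated in-shuffles:
15 → 2 → 5 → 11 → 23 → 18 → 8 → 17 → ... → 15 (length 28)
It first returns after 28 in-shuffles.

28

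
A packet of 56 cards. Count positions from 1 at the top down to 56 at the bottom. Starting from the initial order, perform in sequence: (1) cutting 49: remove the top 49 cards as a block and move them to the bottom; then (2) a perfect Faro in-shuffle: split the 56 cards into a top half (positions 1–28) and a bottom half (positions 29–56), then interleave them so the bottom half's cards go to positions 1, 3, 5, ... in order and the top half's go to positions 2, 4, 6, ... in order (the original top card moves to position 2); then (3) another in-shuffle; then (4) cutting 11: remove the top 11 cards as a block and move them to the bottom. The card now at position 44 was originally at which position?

21

Undo the operations in reverse order, starting from position 44:
  undo op 4 (cut 11): 44 ← 55
  undo op 3 (in-shuffle, from bottom half): 55 ← 56
  undo op 2 (in-shuffle, from top half): 56 ← 28
  undo op 1 (cut 49): 28 ← 21
So the card at position 44 came from original position 21.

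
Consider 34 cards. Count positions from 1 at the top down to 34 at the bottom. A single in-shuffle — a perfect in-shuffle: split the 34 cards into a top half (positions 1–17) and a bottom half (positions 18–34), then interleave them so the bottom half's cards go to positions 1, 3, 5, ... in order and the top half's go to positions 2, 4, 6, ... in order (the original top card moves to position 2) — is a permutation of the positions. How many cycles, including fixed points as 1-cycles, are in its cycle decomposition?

5

Trace each unvisited position around until it returns:
(1 2 4 8 16 32 ... len 12) (3 6 12 24 13 26 ... len 12) (5 10 20) (7 14 28 21) (15 30 25)
5 cycles in total.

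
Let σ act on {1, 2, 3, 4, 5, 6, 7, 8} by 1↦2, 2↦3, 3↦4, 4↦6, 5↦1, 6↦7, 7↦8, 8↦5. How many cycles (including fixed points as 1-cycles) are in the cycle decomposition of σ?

1

Cycle decomposition: (1 2 3 4 6 7 8 5).
1 cycle.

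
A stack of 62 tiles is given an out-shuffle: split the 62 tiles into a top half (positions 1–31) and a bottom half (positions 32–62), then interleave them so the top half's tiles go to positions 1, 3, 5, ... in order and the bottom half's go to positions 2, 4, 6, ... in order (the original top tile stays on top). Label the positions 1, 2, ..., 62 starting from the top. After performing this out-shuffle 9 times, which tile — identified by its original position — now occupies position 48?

36

Work backwards from position 48, undoing one out-shuffle at a time:
48 ← 55 ← 28 ← 45 ← 23 ← 12 ← 37 ← 19 ← 10 ← 36
So the tile now at position 48 started at position 36.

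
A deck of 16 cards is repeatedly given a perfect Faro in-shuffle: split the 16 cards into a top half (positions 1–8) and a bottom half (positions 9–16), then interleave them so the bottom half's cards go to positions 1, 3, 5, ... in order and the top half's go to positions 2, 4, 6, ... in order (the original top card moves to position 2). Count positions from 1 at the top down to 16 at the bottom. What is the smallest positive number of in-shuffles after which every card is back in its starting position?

The in-shuffle permutes the 16 positions with cycle lengths [8, 8].
Every card is home exactly when every cycle has completed a whole number of laps, i.e. after lcm(8) = 8 in-shuffles.

8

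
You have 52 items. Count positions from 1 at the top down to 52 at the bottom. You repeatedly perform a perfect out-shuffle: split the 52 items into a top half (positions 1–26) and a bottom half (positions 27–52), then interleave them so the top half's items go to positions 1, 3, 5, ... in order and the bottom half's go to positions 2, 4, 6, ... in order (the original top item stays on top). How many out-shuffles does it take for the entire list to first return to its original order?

8

The out-shuffle permutes the 52 positions with cycle lengths [1, 1, 2, 8, 8, 8, 8, 8, 8].
Every item is home exactly when every cycle has completed a whole number of laps, i.e. after lcm(1, 2, 8) = 8 out-shuffles.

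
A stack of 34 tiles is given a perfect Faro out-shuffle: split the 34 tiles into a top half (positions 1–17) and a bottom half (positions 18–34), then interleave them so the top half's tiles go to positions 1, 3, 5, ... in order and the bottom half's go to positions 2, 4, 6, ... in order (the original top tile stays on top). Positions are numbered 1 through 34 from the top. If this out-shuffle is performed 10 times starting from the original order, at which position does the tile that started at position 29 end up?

Track the tile's position through each out-shuffle:
29 → 24 → 14 → 27 → 20 → 6 → 11 → 21 → 8 → 15 → 29

29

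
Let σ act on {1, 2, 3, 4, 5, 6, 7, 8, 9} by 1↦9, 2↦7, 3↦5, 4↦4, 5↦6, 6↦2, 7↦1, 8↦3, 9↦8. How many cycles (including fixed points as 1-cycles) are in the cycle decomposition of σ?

Cycle decomposition: (1 9 8 3 5 6 2 7) (4).
2 cycles.

2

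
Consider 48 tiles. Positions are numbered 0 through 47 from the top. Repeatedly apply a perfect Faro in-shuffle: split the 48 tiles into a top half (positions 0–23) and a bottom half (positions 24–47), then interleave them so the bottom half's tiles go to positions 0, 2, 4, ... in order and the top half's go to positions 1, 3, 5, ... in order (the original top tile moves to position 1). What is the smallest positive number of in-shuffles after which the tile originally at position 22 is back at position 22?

21

Follow position 22 under repeated in-shuffles:
22 → 45 → 42 → 36 → 24 → 0 → 1 → 3 → ... → 22 (length 21)
It first returns after 21 in-shuffles.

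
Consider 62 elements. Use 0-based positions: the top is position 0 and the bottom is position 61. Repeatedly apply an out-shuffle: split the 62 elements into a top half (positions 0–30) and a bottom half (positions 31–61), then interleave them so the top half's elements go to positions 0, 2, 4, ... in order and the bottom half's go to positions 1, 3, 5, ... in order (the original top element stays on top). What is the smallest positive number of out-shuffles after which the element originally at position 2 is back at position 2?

Follow position 2 under repeated out-shuffles:
2 → 4 → 8 → 16 → 32 → 3 → 6 → 12 → ... → 2 (length 60)
It first returns after 60 out-shuffles.

60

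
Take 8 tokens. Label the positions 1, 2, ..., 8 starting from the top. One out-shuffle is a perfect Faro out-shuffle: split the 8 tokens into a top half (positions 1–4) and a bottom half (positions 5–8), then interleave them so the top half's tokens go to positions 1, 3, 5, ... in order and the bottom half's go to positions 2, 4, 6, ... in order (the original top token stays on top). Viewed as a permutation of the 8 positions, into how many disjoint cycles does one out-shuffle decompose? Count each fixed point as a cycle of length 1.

4

Trace each unvisited position around until it returns:
(1) (2 3 5) (4 7 6) (8)
4 cycles in total.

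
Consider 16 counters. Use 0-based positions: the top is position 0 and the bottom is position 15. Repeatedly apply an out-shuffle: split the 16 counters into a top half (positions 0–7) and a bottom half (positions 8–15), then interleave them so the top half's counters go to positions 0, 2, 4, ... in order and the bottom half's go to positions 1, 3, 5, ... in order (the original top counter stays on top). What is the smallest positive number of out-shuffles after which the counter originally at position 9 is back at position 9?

4

Follow position 9 under repeated out-shuffles:
9 → 3 → 6 → 12 → 9
It first returns after 4 out-shuffles.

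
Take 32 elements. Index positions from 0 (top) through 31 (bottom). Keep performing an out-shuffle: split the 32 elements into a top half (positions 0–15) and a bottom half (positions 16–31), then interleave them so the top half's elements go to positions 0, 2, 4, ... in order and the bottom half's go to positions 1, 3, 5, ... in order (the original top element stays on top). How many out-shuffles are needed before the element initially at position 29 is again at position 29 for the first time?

5

Follow position 29 under repeated out-shuffles:
29 → 27 → 23 → 15 → 30 → 29
It first returns after 5 out-shuffles.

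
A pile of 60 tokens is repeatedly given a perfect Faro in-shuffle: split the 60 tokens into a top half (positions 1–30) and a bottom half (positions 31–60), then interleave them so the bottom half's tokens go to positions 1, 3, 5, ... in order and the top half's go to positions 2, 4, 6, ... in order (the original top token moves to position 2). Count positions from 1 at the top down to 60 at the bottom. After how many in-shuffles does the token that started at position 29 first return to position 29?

Follow position 29 under repeated in-shuffles:
29 → 58 → 55 → 49 → 37 → 13 → 26 → 52 → ... → 29 (length 60)
It first returns after 60 in-shuffles.

60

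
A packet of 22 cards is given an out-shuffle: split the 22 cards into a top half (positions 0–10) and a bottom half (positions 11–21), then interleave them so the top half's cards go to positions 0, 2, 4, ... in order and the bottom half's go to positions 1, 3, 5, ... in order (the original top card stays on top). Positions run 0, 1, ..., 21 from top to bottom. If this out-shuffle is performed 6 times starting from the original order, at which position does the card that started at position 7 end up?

7

Track the card's position through each out-shuffle:
7 → 14 → 7 → 14 → 7 → 14 → 7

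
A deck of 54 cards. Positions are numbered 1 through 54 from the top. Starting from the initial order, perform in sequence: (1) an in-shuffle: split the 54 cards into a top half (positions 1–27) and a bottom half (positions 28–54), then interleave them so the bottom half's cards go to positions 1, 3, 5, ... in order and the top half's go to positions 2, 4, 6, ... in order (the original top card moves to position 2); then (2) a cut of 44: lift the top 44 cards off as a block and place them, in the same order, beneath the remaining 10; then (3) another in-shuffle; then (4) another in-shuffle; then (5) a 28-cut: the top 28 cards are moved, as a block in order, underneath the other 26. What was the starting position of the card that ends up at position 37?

17

Undo the operations in reverse order, starting from position 37:
  undo op 5 (cut 28): 37 ← 11
  undo op 4 (in-shuffle, from bottom half): 11 ← 33
  undo op 3 (in-shuffle, from bottom half): 33 ← 44
  undo op 2 (cut 44): 44 ← 34
  undo op 1 (in-shuffle, from top half): 34 ← 17
So the card at position 37 came from original position 17.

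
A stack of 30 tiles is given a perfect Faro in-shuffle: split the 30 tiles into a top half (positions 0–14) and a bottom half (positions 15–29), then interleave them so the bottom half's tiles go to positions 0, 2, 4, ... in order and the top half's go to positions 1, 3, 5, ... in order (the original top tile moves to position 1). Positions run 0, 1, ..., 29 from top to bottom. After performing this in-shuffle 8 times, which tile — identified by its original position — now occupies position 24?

6

Work backwards from position 24, undoing one in-shuffle at a time:
24 ← 27 ← 13 ← 6 ← 18 ← 24 ← 27 ← 13 ← 6
So the tile now at position 24 started at position 6.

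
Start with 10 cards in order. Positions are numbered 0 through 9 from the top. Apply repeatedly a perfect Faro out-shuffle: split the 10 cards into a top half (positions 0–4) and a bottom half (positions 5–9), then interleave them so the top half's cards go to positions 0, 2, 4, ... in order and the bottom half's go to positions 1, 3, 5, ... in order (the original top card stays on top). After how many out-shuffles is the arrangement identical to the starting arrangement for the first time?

The out-shuffle permutes the 10 positions with cycle lengths [1, 1, 2, 6].
Every card is home exactly when every cycle has completed a whole number of laps, i.e. after lcm(1, 2, 6) = 6 out-shuffles.

6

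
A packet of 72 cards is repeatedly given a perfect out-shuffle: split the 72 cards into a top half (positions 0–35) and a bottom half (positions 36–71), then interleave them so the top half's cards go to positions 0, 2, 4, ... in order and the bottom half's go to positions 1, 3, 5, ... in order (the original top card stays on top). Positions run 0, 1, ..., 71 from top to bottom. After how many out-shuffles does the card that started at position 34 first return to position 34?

Follow position 34 under repeated out-shuffles:
34 → 68 → 65 → 59 → 47 → 23 → 46 → 21 → ... → 34 (length 35)
It first returns after 35 out-shuffles.

35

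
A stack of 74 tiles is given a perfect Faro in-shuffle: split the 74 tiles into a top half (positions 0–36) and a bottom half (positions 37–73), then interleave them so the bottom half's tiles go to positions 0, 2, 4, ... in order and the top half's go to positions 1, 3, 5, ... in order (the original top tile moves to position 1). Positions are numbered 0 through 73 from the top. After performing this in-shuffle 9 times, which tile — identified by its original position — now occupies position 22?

Work backwards from position 22, undoing one in-shuffle at a time:
22 ← 48 ← 61 ← 30 ← 52 ← 63 ← 31 ← 15 ← 7 ← 3
So the tile now at position 22 started at position 3.

3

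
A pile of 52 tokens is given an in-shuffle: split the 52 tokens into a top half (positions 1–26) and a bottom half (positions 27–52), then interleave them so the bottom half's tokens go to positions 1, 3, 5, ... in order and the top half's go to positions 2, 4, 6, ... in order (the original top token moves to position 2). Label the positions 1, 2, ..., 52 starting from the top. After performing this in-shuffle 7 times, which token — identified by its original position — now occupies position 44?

2

Work backwards from position 44, undoing one in-shuffle at a time:
44 ← 22 ← 11 ← 32 ← 16 ← 8 ← 4 ← 2
So the token now at position 44 started at position 2.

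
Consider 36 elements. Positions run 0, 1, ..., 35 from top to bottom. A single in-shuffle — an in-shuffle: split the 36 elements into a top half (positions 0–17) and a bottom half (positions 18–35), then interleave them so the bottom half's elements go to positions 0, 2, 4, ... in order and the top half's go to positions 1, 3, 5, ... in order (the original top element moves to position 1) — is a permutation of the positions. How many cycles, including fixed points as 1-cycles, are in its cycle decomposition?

Trace each unvisited position around until it returns:
(0 1 3 7 15 31 ... len 36)
1 cycle in total.

1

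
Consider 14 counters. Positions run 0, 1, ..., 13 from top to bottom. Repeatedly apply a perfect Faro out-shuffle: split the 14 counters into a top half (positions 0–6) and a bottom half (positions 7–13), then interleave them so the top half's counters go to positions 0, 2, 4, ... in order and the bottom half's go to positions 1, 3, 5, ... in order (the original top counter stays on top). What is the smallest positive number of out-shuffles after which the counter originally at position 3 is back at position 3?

Follow position 3 under repeated out-shuffles:
3 → 6 → 12 → 11 → 9 → 5 → 10 → 7 → 1 → 2 → 4 → 8 → 3
It first returns after 12 out-shuffles.

12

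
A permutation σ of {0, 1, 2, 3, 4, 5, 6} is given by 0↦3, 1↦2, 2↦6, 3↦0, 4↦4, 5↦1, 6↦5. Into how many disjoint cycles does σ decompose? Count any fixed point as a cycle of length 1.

Cycle decomposition: (0 3) (1 2 6 5) (4).
3 cycles.

3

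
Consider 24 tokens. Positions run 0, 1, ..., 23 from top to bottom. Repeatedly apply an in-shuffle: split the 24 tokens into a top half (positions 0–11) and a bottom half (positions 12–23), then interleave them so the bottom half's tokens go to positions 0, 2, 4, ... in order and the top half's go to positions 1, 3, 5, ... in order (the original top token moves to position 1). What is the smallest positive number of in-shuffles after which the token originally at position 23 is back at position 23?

20

Follow position 23 under repeated in-shuffles:
23 → 22 → 20 → 16 → 8 → 17 → 10 → 21 → 18 → 12 → 0 → 1 → 3 → 7 → 15 → 6 → 13 → 2 → 5 → 11 → 23
It first returns after 20 in-shuffles.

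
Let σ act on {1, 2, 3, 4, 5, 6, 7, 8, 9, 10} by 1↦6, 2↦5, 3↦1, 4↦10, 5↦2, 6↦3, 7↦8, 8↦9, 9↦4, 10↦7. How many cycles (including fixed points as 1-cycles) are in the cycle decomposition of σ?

Cycle decomposition: (1 6 3) (2 5) (4 10 7 8 9).
3 cycles.

3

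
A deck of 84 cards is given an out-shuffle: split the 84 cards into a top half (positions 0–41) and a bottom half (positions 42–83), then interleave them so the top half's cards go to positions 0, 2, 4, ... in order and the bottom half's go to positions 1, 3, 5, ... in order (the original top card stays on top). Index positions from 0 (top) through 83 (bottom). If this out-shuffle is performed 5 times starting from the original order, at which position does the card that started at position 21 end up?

8

Track the card's position through each out-shuffle:
21 → 42 → 1 → 2 → 4 → 8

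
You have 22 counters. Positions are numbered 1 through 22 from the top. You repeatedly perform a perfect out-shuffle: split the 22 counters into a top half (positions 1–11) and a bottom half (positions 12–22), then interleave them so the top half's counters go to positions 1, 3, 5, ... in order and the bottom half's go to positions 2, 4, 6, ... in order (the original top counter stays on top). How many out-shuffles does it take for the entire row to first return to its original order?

The out-shuffle permutes the 22 positions with cycle lengths [1, 1, 2, 3, 3, 6, 6].
Every counter is home exactly when every cycle has completed a whole number of laps, i.e. after lcm(1, 2, 3, 6) = 6 out-shuffles.

6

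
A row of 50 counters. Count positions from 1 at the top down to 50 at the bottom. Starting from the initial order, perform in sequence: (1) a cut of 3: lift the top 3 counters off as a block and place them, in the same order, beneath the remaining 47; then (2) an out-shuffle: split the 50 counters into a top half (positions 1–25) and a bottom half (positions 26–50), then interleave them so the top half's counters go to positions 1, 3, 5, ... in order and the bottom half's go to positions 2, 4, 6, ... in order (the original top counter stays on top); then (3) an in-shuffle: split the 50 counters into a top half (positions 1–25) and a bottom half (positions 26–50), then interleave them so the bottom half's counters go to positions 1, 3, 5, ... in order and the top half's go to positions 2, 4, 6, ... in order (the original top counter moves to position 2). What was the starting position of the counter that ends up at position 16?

Undo the operations in reverse order, starting from position 16:
  undo op 3 (in-shuffle, from top half): 16 ← 8
  undo op 2 (out-shuffle, from bottom half): 8 ← 29
  undo op 1 (cut 3): 29 ← 32
So the counter at position 16 came from original position 32.

32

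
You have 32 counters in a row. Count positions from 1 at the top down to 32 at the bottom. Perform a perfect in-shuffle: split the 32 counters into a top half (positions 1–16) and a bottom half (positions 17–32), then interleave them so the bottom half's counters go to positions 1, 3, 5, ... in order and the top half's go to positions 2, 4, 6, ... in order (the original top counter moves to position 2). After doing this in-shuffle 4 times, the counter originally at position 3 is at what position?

15

Track the counter's position through each in-shuffle:
3 → 6 → 12 → 24 → 15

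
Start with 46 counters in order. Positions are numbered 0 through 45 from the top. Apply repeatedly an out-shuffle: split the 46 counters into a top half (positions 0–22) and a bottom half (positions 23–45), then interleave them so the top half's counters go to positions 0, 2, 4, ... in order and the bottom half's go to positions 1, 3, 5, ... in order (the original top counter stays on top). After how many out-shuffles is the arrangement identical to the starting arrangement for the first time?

The out-shuffle permutes the 46 positions with cycle lengths [1, 1, 2, 4, 4, 4, 6, 12, 12].
Every counter is home exactly when every cycle has completed a whole number of laps, i.e. after lcm(1, 2, 4, 6, 12) = 12 out-shuffles.

12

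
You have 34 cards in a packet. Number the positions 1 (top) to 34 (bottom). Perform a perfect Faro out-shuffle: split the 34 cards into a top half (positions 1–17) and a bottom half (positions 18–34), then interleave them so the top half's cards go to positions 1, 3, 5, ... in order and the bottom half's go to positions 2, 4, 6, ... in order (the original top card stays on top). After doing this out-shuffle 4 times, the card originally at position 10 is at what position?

Track the card's position through each out-shuffle:
10 → 19 → 4 → 7 → 13

13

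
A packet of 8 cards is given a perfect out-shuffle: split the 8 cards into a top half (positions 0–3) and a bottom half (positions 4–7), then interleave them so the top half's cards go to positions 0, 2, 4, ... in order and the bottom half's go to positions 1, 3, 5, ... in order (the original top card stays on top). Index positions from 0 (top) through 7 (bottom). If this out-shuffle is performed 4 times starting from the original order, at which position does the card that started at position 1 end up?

Track the card's position through each out-shuffle:
1 → 2 → 4 → 1 → 2

2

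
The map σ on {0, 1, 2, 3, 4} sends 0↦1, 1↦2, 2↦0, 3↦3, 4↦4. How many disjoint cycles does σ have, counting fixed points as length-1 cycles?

Cycle decomposition: (0 1 2) (3) (4).
3 cycles.

3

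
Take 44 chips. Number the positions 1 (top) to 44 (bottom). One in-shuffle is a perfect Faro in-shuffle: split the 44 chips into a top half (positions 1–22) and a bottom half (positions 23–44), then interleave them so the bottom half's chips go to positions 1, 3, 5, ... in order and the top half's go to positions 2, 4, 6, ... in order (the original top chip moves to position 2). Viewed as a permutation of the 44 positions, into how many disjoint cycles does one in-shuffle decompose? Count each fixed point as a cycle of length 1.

Trace each unvisited position around until it returns:
(1 2 4 8 16 32 ... len 12) (3 6 12 24) (5 10 20 40 35 25) (7 14 28 11 22 44 ... len 12) (9 18 36 27) (15 30) (21 42 39 33)
7 cycles in total.

7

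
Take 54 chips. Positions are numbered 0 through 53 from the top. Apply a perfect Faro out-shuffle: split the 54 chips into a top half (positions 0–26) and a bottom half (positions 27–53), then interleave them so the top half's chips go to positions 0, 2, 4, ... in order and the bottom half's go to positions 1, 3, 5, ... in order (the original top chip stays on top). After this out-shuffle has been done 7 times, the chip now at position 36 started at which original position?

45

Work backwards from position 36, undoing one out-shuffle at a time:
36 ← 18 ← 9 ← 31 ← 42 ← 21 ← 37 ← 45
So the chip now at position 36 started at position 45.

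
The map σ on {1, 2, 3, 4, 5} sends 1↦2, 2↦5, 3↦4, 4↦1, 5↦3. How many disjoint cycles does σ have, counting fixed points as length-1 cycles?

1

Cycle decomposition: (1 2 5 3 4).
1 cycle.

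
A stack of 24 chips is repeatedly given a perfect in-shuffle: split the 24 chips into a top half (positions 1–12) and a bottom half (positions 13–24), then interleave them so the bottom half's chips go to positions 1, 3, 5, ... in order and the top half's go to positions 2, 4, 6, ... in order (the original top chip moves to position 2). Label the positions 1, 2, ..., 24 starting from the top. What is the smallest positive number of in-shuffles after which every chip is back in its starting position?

20

The in-shuffle permutes the 24 positions with cycle lengths [4, 20].
Every chip is home exactly when every cycle has completed a whole number of laps, i.e. after lcm(4, 20) = 20 in-shuffles.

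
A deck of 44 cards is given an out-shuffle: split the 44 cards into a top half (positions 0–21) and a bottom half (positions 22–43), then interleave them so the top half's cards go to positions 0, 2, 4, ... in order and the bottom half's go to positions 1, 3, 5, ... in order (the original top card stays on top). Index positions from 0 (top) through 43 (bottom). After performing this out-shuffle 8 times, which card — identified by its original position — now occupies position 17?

Work backwards from position 17, undoing one out-shuffle at a time:
17 ← 30 ← 15 ← 29 ← 36 ← 18 ← 9 ← 26 ← 13
So the card now at position 17 started at position 13.

13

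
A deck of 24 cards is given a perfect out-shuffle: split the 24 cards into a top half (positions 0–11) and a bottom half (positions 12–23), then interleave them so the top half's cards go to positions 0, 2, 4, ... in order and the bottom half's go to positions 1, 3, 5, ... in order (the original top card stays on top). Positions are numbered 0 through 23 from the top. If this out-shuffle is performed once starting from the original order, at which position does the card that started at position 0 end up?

Position 0 is a fixed point of every out-shuffle, so the card never moves.

0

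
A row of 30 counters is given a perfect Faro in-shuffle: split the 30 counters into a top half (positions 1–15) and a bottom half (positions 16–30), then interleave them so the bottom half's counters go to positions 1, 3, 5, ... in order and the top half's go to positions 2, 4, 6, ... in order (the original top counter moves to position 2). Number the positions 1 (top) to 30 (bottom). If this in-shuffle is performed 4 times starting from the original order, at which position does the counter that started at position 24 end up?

12

Track the counter's position through each in-shuffle:
24 → 17 → 3 → 6 → 12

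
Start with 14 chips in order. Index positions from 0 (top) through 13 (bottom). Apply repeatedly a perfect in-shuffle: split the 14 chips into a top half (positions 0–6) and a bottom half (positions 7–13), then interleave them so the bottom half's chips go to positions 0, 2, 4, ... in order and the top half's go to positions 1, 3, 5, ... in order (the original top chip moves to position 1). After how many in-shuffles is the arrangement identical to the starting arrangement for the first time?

The in-shuffle permutes the 14 positions with cycle lengths [2, 4, 4, 4].
Every chip is home exactly when every cycle has completed a whole number of laps, i.e. after lcm(2, 4) = 4 in-shuffles.

4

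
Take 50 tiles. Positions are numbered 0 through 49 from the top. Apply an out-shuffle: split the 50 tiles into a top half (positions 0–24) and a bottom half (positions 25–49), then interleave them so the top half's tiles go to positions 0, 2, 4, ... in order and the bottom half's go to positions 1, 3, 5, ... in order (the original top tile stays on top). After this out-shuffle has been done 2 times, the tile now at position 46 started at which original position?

36

Work backwards from position 46, undoing one out-shuffle at a time:
46 ← 23 ← 36
So the tile now at position 46 started at position 36.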